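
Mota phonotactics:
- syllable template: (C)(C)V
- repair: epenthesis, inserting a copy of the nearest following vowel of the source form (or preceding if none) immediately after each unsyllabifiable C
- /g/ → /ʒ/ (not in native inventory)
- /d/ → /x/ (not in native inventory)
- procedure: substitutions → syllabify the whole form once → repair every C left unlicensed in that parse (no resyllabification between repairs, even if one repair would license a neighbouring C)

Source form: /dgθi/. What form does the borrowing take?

xiʒθi

Substitution: /d/ → /x/, /g/ → /ʒ/, giving /xʒθi/.
The consonants /x/ cannot be parsed into a legal (C)(C)V syllable (no codas are permitted; onsets may contain at most 2 consonants).
Each unlicensed consonant becomes the onset of a new syllable: /x/ → /xi/.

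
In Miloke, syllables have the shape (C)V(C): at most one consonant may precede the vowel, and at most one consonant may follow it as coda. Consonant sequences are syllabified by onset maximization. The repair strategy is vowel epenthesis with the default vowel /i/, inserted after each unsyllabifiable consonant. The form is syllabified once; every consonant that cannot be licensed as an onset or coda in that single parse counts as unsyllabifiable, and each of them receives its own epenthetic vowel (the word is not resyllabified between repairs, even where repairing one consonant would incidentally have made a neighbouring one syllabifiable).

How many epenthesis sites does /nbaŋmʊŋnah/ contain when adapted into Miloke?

1

The unsyllabifiable consonants are /n/; each receives one epenthetic vowel.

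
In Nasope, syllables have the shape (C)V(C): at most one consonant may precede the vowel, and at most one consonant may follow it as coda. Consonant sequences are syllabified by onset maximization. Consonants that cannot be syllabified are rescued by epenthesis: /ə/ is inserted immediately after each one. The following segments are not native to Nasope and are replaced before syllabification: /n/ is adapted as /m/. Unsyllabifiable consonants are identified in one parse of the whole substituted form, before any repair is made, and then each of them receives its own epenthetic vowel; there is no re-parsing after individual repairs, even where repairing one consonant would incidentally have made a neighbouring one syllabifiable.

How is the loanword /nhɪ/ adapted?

Substitution: /n/ → /m/, giving /mhɪ/.
The consonants /m/ cannot be parsed into a legal (C)V(C) syllable (at most one coda consonant is licensed; onsets are limited to one consonant).
Epenthesis after each stranded consonant: /m/ → /mə/.

məhɪ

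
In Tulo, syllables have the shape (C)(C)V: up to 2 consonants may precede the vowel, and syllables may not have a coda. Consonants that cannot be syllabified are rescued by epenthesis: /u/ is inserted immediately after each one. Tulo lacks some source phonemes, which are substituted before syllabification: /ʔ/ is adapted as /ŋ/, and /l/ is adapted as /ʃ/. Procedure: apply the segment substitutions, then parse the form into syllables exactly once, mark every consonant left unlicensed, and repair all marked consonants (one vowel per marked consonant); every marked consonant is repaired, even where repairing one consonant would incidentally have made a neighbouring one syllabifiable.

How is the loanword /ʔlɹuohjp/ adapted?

Substitution: /ʔ/ → /ŋ/, /l/ → /ʃ/, giving /ŋʃɹuohjp/.
Under (C)(C)V, the unsyllabifiable consonants are /ŋ/, /h/, /j/, /p/ (no codas are permitted; onsets may contain at most 2 consonants).
Epenthesis after each stranded consonant: /ŋ/ → /ŋu/, /h/ → /hu/, /j/ → /ju/, /p/ → /pu/.

ŋuʃɹuohujupu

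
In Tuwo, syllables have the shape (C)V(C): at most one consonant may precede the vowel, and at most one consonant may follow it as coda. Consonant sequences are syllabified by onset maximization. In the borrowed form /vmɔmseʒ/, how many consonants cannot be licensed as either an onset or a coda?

The consonants /v/ cannot be parsed into a legal (C)V(C) syllable (at most one coda consonant is licensed; onsets are limited to one consonant).

1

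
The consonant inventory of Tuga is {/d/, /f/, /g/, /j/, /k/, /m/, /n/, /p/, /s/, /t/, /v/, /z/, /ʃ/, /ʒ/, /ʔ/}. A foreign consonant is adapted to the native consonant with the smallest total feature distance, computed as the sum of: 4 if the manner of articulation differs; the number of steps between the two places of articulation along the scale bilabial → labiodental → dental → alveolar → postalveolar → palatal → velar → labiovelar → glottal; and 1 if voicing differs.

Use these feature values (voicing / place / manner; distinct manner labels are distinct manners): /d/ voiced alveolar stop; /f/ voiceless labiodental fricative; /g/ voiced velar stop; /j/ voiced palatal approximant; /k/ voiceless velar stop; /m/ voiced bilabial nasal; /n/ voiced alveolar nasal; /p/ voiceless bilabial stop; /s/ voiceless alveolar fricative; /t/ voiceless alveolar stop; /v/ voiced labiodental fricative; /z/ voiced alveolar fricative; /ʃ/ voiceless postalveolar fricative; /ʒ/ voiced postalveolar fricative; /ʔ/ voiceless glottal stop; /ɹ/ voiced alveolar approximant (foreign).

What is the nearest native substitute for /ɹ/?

/j/ is closest: same manner (approximant), place distance 2 (alveolar→palatal), same voicing; total 2. Next closest is /d/ at distance 4.

j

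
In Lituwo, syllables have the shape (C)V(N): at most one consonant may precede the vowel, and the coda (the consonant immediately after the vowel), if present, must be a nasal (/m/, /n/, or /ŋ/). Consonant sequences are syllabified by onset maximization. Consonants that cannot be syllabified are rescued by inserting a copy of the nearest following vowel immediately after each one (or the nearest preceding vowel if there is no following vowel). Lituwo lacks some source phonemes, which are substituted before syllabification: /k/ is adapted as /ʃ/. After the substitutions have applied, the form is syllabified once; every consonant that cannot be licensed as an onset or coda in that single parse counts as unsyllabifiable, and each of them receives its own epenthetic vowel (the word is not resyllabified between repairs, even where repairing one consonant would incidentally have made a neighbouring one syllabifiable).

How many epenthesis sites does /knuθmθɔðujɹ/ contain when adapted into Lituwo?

5

After substitution the input is /ʃnuθmθɔðujɹ/.
The unsyllabifiable consonants are /ʃ/, /θ/, /m/, /j/, /ɹ/; each receives one epenthetic vowel.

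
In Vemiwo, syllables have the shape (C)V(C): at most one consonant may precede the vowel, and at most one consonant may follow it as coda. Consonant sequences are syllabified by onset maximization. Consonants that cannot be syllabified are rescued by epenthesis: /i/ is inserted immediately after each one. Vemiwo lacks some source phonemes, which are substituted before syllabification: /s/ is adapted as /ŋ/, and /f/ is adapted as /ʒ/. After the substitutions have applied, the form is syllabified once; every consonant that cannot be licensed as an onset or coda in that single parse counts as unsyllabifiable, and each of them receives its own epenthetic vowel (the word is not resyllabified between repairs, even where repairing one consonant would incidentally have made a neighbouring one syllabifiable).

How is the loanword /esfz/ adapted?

eŋʒizi

Substitution: /s/ → /ŋ/, /f/ → /ʒ/, giving /eŋʒz/.
Syllabifying with onset maximization leaves /ʒ/, /z/ stranded (at most one coda consonant is licensed; onsets are limited to one consonant).
Epenthesis after each stranded consonant: /ʒ/ → /ʒi/, /z/ → /zi/.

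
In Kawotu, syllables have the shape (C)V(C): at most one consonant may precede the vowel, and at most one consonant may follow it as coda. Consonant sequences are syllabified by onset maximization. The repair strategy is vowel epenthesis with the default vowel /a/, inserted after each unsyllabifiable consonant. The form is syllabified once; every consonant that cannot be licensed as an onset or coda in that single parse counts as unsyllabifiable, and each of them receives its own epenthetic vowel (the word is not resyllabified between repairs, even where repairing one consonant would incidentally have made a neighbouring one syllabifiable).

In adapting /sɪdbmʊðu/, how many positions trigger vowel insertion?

The unsyllabifiable consonants are /b/; each receives one epenthetic vowel.

1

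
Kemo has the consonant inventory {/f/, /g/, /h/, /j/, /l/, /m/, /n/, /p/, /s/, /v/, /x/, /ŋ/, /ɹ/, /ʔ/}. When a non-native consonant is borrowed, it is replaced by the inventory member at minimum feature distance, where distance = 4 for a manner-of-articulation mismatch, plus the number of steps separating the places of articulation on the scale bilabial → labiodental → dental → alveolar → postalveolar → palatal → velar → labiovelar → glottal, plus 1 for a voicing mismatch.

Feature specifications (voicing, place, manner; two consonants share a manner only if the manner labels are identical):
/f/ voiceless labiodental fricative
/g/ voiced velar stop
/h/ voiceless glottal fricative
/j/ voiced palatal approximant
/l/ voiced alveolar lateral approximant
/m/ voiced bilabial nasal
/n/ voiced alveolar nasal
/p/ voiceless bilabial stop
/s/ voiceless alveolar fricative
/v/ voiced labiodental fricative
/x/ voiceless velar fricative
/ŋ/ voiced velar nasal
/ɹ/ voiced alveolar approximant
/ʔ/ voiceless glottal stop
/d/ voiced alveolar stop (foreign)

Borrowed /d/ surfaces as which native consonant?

/g/ is closest: same manner (stop), place distance 3 (alveolar→velar), same voicing; total 3. Next closest is /l/ at distance 4.

g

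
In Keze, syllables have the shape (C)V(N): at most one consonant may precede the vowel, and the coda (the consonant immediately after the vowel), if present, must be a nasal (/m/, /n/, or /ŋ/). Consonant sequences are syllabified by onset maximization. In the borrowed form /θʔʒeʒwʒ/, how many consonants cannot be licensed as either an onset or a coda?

5

Under (C)V(N), the unsyllabifiable consonants are /θ/, /ʔ/, /ʒ/, /w/, /ʒ/ (only a nasal (/m/, /n/, or /ŋ/) is licensed in coda position; onsets are limited to one consonant).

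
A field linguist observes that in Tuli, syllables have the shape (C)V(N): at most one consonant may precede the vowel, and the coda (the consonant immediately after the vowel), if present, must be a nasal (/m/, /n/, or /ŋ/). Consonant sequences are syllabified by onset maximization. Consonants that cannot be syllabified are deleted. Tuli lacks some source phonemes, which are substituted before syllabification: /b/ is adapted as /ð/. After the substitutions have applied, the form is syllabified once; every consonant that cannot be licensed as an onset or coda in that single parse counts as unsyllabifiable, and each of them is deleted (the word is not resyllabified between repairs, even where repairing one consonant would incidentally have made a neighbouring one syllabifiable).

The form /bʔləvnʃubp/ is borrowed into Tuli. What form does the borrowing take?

ləʃu

Substitution: /b/ → /ð/, giving /ðʔləvnʃuðp/.
Under (C)V(N), the unsyllabifiable consonants are /ð/, /ʔ/, /v/, /n/, /ð/, /p/ (only a nasal (/m/, /n/, or /ŋ/) is licensed in coda position; onsets are limited to one consonant).
Deleting the stranded consonants removes /ð/, /ʔ/, /v/, /n/, /ð/, /p/.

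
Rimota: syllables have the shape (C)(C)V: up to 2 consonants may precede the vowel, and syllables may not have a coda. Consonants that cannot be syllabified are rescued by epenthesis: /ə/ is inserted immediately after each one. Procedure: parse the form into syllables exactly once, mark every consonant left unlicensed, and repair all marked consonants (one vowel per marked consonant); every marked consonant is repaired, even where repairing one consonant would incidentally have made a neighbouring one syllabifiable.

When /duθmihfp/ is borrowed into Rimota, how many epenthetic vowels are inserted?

The unsyllabifiable consonants are /h/, /f/, /p/; each receives one epenthetic vowel.

3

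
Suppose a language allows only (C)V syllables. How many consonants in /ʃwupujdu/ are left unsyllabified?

2

Under (C)V, the unsyllabifiable consonants are /ʃ/, /j/ (no codas are permitted; onsets are limited to one consonant).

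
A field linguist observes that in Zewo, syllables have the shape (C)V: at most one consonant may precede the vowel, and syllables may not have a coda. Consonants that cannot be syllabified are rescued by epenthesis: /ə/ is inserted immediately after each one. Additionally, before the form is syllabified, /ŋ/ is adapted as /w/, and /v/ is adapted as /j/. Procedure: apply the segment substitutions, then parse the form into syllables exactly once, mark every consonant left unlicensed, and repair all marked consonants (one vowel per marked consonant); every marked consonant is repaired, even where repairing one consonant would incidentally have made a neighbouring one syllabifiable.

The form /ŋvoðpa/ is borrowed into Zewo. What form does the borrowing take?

Substitution: /ŋ/ → /w/, /v/ → /j/, giving /wjoðpa/.
Syllabifying with onset maximization leaves /w/, /ð/ stranded (no codas are permitted; onsets are limited to one consonant).
Inserting the epenthetic vowel yields /w/ → /wə/, /ð/ → /ðə/.

wəjoðəpa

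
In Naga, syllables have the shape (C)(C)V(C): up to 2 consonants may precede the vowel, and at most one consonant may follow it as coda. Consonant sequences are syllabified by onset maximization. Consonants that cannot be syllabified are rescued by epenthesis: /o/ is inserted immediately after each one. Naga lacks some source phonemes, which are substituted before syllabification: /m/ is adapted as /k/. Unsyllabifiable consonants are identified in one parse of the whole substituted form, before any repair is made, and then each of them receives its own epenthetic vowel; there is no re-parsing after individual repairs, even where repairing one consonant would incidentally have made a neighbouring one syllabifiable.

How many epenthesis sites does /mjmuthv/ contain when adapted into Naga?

3

After substitution the input is /kjkuthv/.
The unsyllabifiable consonants are /k/, /h/, /v/; each receives one epenthetic vowel.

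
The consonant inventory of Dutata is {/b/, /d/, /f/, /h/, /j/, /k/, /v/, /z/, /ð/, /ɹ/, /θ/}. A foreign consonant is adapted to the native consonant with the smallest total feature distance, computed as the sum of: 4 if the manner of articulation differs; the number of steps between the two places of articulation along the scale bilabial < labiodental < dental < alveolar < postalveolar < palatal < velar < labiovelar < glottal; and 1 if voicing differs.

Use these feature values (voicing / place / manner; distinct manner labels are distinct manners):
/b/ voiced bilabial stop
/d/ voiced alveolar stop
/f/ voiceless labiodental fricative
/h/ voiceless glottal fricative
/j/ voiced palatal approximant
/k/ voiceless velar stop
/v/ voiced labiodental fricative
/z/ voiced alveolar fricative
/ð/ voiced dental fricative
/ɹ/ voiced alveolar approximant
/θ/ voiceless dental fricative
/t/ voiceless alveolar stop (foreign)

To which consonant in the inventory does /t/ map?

/d/ is closest: same manner (stop), place distance 0 (alveolar→alveolar), voicing differs (+1); total 1. Next closest is /k/ at distance 3.

d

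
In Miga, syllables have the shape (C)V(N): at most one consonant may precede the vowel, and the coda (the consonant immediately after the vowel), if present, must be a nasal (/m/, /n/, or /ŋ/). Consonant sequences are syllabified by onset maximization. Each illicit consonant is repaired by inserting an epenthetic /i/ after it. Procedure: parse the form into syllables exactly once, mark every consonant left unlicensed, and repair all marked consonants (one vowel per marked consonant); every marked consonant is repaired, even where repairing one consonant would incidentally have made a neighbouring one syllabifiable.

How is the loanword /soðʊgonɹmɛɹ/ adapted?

soðʊgonɹimɛɹi

Syllabifying with onset maximization leaves /ɹ/, /ɹ/ stranded (only a nasal (/m/, /n/, or /ŋ/) is licensed in coda position; onsets are limited to one consonant).
Epenthesis after each stranded consonant: /ɹ/ → /ɹi/, /ɹ/ → /ɹi/.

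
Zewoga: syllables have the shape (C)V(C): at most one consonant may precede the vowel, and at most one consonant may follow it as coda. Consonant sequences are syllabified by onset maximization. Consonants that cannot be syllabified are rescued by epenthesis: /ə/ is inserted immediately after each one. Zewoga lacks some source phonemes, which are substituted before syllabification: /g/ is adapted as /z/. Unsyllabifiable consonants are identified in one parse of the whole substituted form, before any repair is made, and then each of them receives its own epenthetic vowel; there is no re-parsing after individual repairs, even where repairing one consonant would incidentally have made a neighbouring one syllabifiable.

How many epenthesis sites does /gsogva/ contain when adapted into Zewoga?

1

After substitution the input is /zsozva/.
The unsyllabifiable consonants are /z/; each receives one epenthetic vowel.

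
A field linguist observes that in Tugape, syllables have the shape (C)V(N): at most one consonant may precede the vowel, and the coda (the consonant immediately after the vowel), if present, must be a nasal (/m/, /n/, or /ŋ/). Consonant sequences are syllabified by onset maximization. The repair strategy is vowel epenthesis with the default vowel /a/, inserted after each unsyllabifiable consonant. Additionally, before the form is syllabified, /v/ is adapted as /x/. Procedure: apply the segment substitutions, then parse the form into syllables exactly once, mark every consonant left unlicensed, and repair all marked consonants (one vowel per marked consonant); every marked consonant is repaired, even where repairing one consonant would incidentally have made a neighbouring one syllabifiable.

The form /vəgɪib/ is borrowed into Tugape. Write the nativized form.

xəgɪiba

Substitution: /v/ → /x/, giving /xəgɪib/.
Syllabifying with onset maximization leaves /b/ stranded (only a nasal (/m/, /n/, or /ŋ/) is licensed in coda position; onsets are limited to one consonant).
Each unlicensed consonant becomes the onset of a new syllable: /b/ → /ba/.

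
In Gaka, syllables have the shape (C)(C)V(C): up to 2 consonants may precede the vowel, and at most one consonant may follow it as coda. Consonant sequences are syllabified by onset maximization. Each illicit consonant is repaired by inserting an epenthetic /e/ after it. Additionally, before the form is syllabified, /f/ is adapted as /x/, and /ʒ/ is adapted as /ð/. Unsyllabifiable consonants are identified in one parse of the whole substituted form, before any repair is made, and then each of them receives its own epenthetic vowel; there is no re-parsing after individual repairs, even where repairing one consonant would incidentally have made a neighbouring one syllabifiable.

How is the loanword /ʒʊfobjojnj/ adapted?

ðʊxobjojneje

Substitution: /ʒ/ → /ð/, /f/ → /x/, giving /ðʊxobjojnj/.
Under (C)(C)V(C), the unsyllabifiable consonants are /n/, /j/ (at most one coda consonant is licensed; onsets may contain at most 2 consonants).
Epenthesis after each stranded consonant: /n/ → /ne/, /j/ → /je/.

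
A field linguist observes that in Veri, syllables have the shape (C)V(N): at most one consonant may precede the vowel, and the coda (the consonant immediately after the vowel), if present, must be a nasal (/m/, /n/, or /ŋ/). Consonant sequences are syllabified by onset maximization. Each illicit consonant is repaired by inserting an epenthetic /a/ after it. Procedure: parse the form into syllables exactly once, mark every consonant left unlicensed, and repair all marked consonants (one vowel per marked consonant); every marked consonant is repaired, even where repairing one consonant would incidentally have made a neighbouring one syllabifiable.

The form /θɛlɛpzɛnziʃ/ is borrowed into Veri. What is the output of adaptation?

θɛlɛpazɛnziʃa

Syllabifying with onset maximization leaves /p/, /ʃ/ stranded (only a nasal (/m/, /n/, or /ŋ/) is licensed in coda position; onsets are limited to one consonant).
Inserting the epenthetic vowel yields /p/ → /pa/, /ʃ/ → /ʃa/.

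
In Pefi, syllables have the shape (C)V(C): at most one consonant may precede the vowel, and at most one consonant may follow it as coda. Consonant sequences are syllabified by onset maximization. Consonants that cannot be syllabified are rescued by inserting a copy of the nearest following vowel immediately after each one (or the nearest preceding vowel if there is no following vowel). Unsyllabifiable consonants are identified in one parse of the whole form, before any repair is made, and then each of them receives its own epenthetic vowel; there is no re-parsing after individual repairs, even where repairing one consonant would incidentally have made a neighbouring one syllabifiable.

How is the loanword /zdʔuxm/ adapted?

The consonants /z/, /d/, /m/ cannot be parsed into a legal (C)V(C) syllable (at most one coda consonant is licensed; onsets are limited to one consonant).
Each unlicensed consonant becomes the onset of a new syllable: /z/ → /zu/, /d/ → /du/, /m/ → /mu/.

zuduʔuxmu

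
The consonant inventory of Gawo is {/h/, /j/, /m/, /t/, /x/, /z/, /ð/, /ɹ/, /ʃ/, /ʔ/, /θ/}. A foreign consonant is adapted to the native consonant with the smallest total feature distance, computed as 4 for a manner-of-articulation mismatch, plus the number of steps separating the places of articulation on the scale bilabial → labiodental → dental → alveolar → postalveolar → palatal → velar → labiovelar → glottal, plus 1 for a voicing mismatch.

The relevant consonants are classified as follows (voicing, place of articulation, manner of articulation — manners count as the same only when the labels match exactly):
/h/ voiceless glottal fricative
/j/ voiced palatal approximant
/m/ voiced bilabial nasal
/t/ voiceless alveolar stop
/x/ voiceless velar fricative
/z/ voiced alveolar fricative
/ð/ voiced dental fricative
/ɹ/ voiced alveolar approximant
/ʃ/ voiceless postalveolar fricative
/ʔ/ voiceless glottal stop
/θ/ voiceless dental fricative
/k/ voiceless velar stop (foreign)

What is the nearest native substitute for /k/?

ʔ

/ʔ/ is closest: same manner (stop), place distance 2 (velar→glottal), same voicing; total 2. Next closest is /t/ at distance 3.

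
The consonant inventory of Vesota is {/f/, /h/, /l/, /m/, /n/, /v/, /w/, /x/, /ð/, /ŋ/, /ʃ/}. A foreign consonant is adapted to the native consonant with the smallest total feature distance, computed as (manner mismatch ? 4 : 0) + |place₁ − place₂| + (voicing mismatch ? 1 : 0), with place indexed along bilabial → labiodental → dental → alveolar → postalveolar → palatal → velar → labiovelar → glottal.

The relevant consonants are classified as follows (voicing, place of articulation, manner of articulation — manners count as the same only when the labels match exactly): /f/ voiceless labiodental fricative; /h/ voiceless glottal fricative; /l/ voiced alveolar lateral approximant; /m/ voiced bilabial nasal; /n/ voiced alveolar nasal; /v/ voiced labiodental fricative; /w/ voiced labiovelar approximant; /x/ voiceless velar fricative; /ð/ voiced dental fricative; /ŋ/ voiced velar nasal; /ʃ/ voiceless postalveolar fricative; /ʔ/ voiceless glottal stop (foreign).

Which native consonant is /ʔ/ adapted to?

h

/h/ is closest: manner differs (stop→fricative, +4), place distance 0 (glottal→glottal), same voicing; total 4. Next closest is /w/ at distance 6.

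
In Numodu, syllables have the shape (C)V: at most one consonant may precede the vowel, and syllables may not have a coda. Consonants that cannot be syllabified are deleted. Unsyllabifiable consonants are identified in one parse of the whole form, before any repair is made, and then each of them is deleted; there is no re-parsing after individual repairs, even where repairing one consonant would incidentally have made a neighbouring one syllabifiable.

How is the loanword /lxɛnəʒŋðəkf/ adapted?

Syllabifying with onset maximization leaves /l/, /ʒ/, /ŋ/, /k/, /f/ stranded (no codas are permitted; onsets are limited to one consonant).
Each unlicensed consonant is deleted: /l/, /ʒ/, /ŋ/, /k/, /f/.

xɛnəðə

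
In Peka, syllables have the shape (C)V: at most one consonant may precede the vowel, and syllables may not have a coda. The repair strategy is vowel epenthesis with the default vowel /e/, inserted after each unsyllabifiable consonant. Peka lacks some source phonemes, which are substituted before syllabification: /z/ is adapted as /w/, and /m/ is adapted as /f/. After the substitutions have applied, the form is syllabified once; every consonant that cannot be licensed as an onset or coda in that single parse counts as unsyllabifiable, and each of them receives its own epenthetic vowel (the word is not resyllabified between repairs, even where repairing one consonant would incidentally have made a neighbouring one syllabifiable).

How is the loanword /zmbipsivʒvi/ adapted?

Substitution: /z/ → /w/, /m/ → /f/, giving /wfbipsivʒvi/.
The consonants /w/, /f/, /p/, /v/, /ʒ/ cannot be parsed into a legal (C)V syllable (no codas are permitted; onsets are limited to one consonant).
Inserting the epenthetic vowel yields /w/ → /we/, /f/ → /fe/, /p/ → /pe/, /v/ → /ve/, /ʒ/ → /ʒe/.

wefebipesiveʒevi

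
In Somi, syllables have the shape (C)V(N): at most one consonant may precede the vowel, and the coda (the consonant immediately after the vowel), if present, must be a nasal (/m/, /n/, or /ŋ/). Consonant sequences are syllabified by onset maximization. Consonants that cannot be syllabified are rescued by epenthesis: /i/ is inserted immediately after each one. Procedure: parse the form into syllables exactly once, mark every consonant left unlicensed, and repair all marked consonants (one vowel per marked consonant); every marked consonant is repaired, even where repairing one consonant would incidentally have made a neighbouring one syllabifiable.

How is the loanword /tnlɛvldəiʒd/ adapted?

tinilɛvilidəiʒidi

The consonants /t/, /n/, /v/, /l/, /ʒ/, /d/ cannot be parsed into a legal (C)V(N) syllable (only a nasal (/m/, /n/, or /ŋ/) is licensed in coda position; onsets are limited to one consonant).
Inserting the epenthetic vowel yields /t/ → /ti/, /n/ → /ni/, /v/ → /vi/, /l/ → /li/, /ʒ/ → /ʒi/, /d/ → /di/.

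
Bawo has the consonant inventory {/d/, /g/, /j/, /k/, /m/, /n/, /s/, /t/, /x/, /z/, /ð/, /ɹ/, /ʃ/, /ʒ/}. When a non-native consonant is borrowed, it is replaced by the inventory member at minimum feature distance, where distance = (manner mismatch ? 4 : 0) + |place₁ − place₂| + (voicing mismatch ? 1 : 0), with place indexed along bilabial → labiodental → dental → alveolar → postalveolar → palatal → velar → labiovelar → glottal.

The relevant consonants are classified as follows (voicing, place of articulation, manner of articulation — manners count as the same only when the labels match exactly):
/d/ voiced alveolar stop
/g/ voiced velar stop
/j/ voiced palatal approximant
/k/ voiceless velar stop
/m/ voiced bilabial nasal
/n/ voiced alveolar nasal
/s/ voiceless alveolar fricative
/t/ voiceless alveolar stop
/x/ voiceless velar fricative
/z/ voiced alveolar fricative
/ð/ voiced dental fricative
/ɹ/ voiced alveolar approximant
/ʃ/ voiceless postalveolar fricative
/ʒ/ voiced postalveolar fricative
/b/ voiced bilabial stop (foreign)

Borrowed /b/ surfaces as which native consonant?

/d/ is closest: same manner (stop), place distance 3 (bilabial→alveolar), same voicing; total 3. Next closest is /m/ at distance 4.

d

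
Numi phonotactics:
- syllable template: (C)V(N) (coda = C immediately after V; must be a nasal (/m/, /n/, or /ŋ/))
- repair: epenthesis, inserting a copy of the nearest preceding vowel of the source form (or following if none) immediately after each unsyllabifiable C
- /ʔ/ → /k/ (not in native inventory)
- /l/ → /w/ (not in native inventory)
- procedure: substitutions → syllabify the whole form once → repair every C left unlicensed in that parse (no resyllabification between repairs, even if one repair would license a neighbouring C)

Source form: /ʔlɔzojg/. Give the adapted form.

Substitution: /ʔ/ → /k/, /l/ → /w/, giving /kwɔzojg/.
Syllabifying with onset maximization leaves /k/, /j/, /g/ stranded (only a nasal (/m/, /n/, or /ŋ/) is licensed in coda position; onsets are limited to one consonant).
Inserting the epenthetic vowel yields /k/ → /kɔ/, /j/ → /jo/, /g/ → /go/.

kɔwɔzojogo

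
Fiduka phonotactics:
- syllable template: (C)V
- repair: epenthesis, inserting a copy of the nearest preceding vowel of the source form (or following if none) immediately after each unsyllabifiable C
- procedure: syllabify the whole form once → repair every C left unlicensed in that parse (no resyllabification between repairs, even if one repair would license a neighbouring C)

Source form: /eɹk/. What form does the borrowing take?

Under (C)V, the unsyllabifiable consonants are /ɹ/, /k/ (no codas are permitted; onsets are limited to one consonant).
Epenthesis after each stranded consonant: /ɹ/ → /ɹe/, /k/ → /ke/.

eɹeke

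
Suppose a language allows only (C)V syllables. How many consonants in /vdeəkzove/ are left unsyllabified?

2

The consonants /v/, /k/ cannot be parsed into a legal (C)V syllable (no codas are permitted; onsets are limited to one consonant).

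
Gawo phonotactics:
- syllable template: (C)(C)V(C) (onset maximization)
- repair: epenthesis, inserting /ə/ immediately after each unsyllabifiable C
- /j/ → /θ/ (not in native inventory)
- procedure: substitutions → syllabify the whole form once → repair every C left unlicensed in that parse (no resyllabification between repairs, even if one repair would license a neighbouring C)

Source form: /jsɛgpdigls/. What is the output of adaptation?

θsɛgpdigləsə

Substitution: /j/ → /θ/, giving /θsɛgpdigls/.
The consonants /l/, /s/ cannot be parsed into a legal (C)(C)V(C) syllable (at most one coda consonant is licensed; onsets may contain at most 2 consonants).
Epenthesis after each stranded consonant: /l/ → /lə/, /s/ → /sə/.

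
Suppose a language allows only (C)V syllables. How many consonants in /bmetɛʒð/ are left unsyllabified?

3

The consonants /b/, /ʒ/, /ð/ cannot be parsed into a legal (C)V syllable (no codas are permitted; onsets are limited to one consonant).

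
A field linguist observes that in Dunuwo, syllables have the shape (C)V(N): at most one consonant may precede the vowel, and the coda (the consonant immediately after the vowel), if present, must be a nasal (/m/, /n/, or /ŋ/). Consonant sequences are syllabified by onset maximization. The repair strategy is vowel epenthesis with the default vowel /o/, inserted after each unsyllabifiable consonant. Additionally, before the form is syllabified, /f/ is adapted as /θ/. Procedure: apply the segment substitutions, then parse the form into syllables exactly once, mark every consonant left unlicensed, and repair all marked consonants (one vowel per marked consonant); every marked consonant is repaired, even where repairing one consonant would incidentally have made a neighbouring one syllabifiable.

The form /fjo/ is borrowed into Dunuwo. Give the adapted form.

Substitution: /f/ → /θ/, giving /θjo/.
Syllabifying with onset maximization leaves /θ/ stranded (only a nasal (/m/, /n/, or /ŋ/) is licensed in coda position; onsets are limited to one consonant).
Inserting the epenthetic vowel yields /θ/ → /θo/.

θojo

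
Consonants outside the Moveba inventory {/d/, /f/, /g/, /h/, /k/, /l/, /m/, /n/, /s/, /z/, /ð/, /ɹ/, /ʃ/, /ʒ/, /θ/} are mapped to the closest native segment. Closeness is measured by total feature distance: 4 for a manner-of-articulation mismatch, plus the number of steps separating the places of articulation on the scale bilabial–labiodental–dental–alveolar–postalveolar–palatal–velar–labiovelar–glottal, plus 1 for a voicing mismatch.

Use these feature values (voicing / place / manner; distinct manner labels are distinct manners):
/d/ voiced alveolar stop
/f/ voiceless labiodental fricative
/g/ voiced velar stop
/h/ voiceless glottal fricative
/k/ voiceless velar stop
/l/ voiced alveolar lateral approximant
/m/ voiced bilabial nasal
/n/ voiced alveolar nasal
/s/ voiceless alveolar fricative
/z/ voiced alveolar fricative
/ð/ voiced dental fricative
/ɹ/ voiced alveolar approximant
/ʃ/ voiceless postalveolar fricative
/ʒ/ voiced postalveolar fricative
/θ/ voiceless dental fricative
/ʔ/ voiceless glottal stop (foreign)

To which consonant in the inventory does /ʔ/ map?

/k/ is closest: same manner (stop), place distance 2 (glottal→velar), same voicing; total 2. Next closest is /g/ at distance 3.

k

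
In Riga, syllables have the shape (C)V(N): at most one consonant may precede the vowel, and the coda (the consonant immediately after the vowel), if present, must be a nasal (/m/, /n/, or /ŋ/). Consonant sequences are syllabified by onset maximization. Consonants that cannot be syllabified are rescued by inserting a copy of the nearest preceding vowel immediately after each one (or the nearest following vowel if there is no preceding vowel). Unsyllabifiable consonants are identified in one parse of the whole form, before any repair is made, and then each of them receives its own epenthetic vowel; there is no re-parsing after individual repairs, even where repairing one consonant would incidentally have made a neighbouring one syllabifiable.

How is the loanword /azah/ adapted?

azaha

Syllabifying with onset maximization leaves /h/ stranded (only a nasal (/m/, /n/, or /ŋ/) is licensed in coda position; onsets are limited to one consonant).
Inserting the epenthetic vowel yields /h/ → /ha/.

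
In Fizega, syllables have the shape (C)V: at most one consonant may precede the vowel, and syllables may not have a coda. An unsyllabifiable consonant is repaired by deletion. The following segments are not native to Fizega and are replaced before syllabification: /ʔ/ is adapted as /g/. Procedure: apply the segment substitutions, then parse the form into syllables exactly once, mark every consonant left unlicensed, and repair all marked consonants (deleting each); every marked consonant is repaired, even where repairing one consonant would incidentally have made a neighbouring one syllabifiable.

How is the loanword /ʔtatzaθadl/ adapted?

tazaθa

Substitution: /ʔ/ → /g/, giving /gtatzaθadl/.
Syllabifying with onset maximization leaves /g/, /t/, /d/, /l/ stranded (no codas are permitted; onsets are limited to one consonant).
Each unlicensed consonant is deleted: /g/, /t/, /d/, /l/.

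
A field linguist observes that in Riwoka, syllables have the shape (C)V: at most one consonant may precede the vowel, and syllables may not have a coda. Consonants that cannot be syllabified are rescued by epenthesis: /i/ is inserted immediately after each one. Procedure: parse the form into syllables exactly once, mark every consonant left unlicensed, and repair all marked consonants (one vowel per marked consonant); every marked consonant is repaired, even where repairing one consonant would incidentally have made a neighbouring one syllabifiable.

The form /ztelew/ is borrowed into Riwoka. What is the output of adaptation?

zitelewi

The consonants /z/, /w/ cannot be parsed into a legal (C)V syllable (no codas are permitted; onsets are limited to one consonant).
Epenthesis after each stranded consonant: /z/ → /zi/, /w/ → /wi/.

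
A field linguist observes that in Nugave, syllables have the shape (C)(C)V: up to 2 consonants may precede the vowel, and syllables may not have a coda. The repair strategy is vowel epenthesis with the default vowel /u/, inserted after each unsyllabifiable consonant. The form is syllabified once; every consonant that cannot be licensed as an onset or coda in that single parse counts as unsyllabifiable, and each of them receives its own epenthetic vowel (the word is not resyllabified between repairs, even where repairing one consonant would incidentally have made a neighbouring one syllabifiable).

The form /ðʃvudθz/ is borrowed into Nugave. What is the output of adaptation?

ðuʃvuduθuzu

The consonants /ð/, /d/, /θ/, /z/ cannot be parsed into a legal (C)(C)V syllable (no codas are permitted; onsets may contain at most 2 consonants).
Each unlicensed consonant becomes the onset of a new syllable: /ð/ → /ðu/, /d/ → /du/, /θ/ → /θu/, /z/ → /zu/.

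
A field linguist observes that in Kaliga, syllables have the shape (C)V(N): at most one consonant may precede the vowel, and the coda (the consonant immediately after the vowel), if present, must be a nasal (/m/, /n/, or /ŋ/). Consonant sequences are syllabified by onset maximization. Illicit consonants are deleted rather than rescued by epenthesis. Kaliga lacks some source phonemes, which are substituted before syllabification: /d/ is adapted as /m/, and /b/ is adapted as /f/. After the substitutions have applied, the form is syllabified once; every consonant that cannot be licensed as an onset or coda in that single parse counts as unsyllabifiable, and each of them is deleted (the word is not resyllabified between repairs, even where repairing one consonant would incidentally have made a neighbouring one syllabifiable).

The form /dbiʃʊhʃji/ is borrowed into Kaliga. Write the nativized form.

Substitution: /d/ → /m/, /b/ → /f/, giving /mfiʃʊhʃji/.
Syllabifying with onset maximization leaves /m/, /h/, /ʃ/ stranded (only a nasal (/m/, /n/, or /ŋ/) is licensed in coda position; onsets are limited to one consonant).
Each unlicensed consonant is deleted: /m/, /h/, /ʃ/.

fiʃʊji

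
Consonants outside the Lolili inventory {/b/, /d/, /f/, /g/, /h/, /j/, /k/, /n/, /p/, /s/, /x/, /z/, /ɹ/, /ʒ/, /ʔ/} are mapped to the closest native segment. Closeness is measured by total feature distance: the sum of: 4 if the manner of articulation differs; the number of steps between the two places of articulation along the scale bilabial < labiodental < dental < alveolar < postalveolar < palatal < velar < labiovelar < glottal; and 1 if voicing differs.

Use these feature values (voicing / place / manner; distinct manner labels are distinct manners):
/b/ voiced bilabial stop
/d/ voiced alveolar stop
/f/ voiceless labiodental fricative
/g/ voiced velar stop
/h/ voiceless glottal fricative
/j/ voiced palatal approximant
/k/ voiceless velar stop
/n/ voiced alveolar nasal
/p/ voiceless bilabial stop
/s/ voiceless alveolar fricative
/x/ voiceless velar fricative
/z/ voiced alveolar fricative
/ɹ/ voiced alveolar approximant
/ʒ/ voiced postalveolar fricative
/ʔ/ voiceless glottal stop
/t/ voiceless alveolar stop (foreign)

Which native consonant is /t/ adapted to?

/d/ is closest: same manner (stop), place distance 0 (alveolar→alveolar), voicing differs (+1); total 1. Next closest is /k/ at distance 3.

d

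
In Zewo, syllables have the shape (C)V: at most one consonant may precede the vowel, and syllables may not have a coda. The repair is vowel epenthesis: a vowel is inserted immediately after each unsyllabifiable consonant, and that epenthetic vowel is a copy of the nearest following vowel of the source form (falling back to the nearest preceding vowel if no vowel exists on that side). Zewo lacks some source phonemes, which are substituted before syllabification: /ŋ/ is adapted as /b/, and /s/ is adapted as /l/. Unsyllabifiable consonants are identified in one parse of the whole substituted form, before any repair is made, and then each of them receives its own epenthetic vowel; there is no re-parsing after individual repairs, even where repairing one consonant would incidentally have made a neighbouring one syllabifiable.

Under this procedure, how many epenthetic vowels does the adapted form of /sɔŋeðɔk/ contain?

1

After substitution the input is /lɔbeðɔk/.
The unsyllabifiable consonants are /k/; each receives one epenthetic vowel.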